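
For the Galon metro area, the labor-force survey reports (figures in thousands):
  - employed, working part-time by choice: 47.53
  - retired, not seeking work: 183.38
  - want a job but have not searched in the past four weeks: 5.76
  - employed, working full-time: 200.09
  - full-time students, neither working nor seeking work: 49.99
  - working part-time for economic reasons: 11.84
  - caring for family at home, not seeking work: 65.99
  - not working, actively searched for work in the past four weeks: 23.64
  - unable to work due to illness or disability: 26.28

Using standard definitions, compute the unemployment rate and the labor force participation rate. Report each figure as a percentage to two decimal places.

Employed = 47.53 + 200.09 + 11.84 = 259.46 thousand (anyone who worked, including part-time for economic reasons, counts as employed).
Unemployed = 23.64 thousand.
Labor force = 259.46 + 23.64 = 283.10 thousand.
Not in labor force = 183.38 + 5.76 + 49.99 + 65.99 + 26.28 = 331.40 thousand (those not working and not actively searching are outside the labor force — including those who want a job but have given up searching).
Civilian working-age population = 283.10 + 331.40 = 614.50 thousand.
Unemployment rate = 23.64 / 283.10 = 8.35%.
Labor force participation rate = 283.10 / 614.50 = 46.07%.

Unemployment rate ≈ 8.35%; labor force participation rate ≈ 46.07%.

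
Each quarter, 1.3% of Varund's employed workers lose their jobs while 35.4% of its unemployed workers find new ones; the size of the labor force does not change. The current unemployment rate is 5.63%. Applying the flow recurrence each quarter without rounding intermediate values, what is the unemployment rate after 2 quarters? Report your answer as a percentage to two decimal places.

With a fixed labor force, u_{t+1} = u_t + s·(1−u_t) − f·u_t = u_t·(1−s−f) + s.
Here 1−s−f = 0.633 and s = 0.013.
u_1 = 0.056300 × 0.633 + 0.013 = 0.048638.
u_2 = 0.048638 × 0.633 + 0.013 = 0.043788.

Unemployment rate after two quarters ≈ 4.38%.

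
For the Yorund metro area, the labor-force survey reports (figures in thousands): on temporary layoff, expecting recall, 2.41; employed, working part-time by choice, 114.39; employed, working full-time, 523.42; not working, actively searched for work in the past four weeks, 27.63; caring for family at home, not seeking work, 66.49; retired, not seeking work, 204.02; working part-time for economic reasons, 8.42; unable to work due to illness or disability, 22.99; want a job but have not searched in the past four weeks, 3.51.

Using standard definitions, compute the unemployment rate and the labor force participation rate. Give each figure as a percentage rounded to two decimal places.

Employed = 114.39 + 523.42 + 8.42 = 646.23 thousand (anyone who worked, including part-time for economic reasons, counts as employed).
Unemployed = 2.41 + 27.63 = 30.04 thousand (jobless and actively searching, or on temporary layoff).
Labor force = 646.23 + 30.04 = 676.27 thousand.
Not in labor force = 66.49 + 204.02 + 22.99 + 3.51 = 297.01 thousand (those not working and not actively searching are outside the labor force — including those who want a job but have given up searching).
Civilian working-age population = 676.27 + 297.01 = 973.28 thousand.
Unemployment rate = 30.04 / 676.27 = 4.44%.
Labor force participation rate = 676.27 / 973.28 = 69.48%.

Unemployment rate ≈ 4.44%; labor force participation rate ≈ 69.48%.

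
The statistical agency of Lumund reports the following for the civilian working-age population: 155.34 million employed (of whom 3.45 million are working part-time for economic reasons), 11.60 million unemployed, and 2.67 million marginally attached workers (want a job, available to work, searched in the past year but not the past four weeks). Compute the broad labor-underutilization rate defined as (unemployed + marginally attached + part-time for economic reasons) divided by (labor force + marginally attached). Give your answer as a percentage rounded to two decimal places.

Broad underutilization rate ≈ 10.45%.

Labor force = 155.34 + 11.60 = 166.94 million.
Numerator = 11.60 + 2.67 + 3.45 = 17.72 million.
Denominator = 166.94 + 2.67 = 169.61 million.
Broad rate = 17.72 / 169.61 = 10.45%.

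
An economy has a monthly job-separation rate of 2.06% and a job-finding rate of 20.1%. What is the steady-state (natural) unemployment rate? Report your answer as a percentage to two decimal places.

Steady-state unemployment rate ≈ 9.30%.

At steady state the flows balance: s·E = f·U, so U/(E+U) = s/(s+f).
u* = 2.06 / (2.06 + 20.1) = 2.06 / 22.16 = 9.30%.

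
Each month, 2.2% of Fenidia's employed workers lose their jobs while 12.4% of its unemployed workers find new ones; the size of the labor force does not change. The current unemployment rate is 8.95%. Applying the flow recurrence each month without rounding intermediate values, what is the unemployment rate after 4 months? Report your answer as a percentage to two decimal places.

Unemployment rate after four months ≈ 11.81%.

With a fixed labor force, u_{t+1} = u_t + s·(1−u_t) − f·u_t = u_t·(1−s−f) + s.
Here 1−s−f = 0.854 and s = 0.022.
u_1 = 0.089500 × 0.854 + 0.022 = 0.098433.
u_2 = 0.098433 × 0.854 + 0.022 = 0.106062.
u_3 = 0.106062 × 0.854 + 0.022 = 0.112577.
u_4 = 0.112577 × 0.854 + 0.022 = 0.118141.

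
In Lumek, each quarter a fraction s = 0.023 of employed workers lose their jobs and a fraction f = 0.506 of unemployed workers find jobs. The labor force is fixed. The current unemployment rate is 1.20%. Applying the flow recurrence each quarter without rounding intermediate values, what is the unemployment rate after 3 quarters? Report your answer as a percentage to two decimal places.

With a fixed labor force, u_{t+1} = u_t + s·(1−u_t) − f·u_t = u_t·(1−s−f) + s.
Here 1−s−f = 0.471 and s = 0.023.
u_1 = 0.012000 × 0.471 + 0.023 = 0.028652.
u_2 = 0.028652 × 0.471 + 0.023 = 0.036495.
u_3 = 0.036495 × 0.471 + 0.023 = 0.040189.

Unemployment rate after three quarters ≈ 4.02%.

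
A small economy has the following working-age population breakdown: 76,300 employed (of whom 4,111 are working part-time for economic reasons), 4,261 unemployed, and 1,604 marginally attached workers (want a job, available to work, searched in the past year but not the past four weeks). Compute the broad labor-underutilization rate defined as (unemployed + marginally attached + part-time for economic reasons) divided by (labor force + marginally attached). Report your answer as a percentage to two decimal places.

Broad underutilization rate ≈ 12.14%.

Labor force = 76,300 + 4,261 = 80,561.
Numerator = 4,261 + 1,604 + 4,111 = 9,976.
Denominator = 80,561 + 1,604 = 82,165.
Broad rate = 9,976 / 82,165 = 12.14%.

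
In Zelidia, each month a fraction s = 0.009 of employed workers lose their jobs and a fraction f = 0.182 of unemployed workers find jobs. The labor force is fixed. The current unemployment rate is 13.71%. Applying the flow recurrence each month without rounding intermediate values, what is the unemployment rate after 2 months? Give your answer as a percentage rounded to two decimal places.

With a fixed labor force, u_{t+1} = u_t + s·(1−u_t) − f·u_t = u_t·(1−s−f) + s.
Here 1−s−f = 0.809 and s = 0.009.
u_1 = 0.137100 × 0.809 + 0.009 = 0.119914.
u_2 = 0.119914 × 0.809 + 0.009 = 0.106010.

Unemployment rate after two months ≈ 10.60%.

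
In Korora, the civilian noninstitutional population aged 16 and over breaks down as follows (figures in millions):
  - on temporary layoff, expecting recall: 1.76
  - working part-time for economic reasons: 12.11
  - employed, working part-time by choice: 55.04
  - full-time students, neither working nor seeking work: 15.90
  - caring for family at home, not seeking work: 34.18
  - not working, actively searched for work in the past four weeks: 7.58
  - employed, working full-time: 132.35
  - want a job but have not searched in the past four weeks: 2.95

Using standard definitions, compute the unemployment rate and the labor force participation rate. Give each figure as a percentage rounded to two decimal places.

Employed = 12.11 + 55.04 + 132.35 = 199.50 million (anyone who worked, including part-time for economic reasons, counts as employed).
Unemployed = 1.76 + 7.58 = 9.34 million (jobless and actively searching, or on temporary layoff).
Labor force = 199.50 + 9.34 = 208.84 million.
Not in labor force = 15.90 + 34.18 + 2.95 = 53.03 million (those not working and not actively searching are outside the labor force — including those who want a job but have given up searching).
Civilian working-age population = 208.84 + 53.03 = 261.87 million.
Unemployment rate = 9.34 / 208.84 = 4.47%.
Labor force participation rate = 208.84 / 261.87 = 79.75%.

Unemployment rate ≈ 4.47%; labor force participation rate ≈ 79.75%.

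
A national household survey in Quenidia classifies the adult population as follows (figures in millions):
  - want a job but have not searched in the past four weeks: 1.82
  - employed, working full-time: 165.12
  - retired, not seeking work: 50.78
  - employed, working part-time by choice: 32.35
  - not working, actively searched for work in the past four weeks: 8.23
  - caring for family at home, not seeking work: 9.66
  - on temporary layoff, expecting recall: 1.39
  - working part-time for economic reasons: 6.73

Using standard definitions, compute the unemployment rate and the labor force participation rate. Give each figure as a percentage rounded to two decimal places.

Employed = 165.12 + 32.35 + 6.73 = 204.20 million (anyone who worked, including part-time for economic reasons, counts as employed).
Unemployed = 8.23 + 1.39 = 9.62 million (jobless and actively searching, or on temporary layoff).
Labor force = 204.20 + 9.62 = 213.82 million.
Not in labor force = 1.82 + 50.78 + 9.66 = 62.26 million (those not working and not actively searching are outside the labor force — including those who want a job but have given up searching).
Civilian working-age population = 213.82 + 62.26 = 276.08 million.
Unemployment rate = 9.62 / 213.82 = 4.50%.
Labor force participation rate = 213.82 / 276.08 = 77.45%.

Unemployment rate ≈ 4.50%; labor force participation rate ≈ 77.45%.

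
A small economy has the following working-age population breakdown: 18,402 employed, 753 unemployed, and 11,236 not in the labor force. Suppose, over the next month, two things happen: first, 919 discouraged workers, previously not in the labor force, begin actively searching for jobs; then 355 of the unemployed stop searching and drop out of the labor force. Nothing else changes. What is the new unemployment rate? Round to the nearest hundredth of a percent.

New unemployment rate ≈ 6.68%.

Initially, labor force = 18,402 + 753 = 19,155, so u = 753/19,155 = 3.93%.
After the first change, unemployed and labor force both rise by 919 → E = 18,402, U = 1,672, labor force = 20,074.
After the second change, unemployed and labor force both fall by 355 → E = 18,402, U = 1,317, labor force = 19,719.
New unemployment rate = 1,317 / 19,719 = 6.68%.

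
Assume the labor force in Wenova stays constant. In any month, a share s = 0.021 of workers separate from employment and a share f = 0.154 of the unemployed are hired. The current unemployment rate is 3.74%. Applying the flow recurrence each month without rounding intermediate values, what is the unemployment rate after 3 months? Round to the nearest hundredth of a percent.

Unemployment rate after three months ≈ 7.36%.

With a fixed labor force, u_{t+1} = u_t + s·(1−u_t) − f·u_t = u_t·(1−s−f) + s.
Here 1−s−f = 0.825 and s = 0.021.
u_1 = 0.037400 × 0.825 + 0.021 = 0.051855.
u_2 = 0.051855 × 0.825 + 0.021 = 0.063780.
u_3 = 0.063780 × 0.825 + 0.021 = 0.073619.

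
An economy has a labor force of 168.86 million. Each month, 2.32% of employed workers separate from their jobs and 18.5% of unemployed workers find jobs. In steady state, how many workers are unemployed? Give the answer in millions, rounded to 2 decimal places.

About 18.82 million are unemployed in steady state.

Steady-state unemployment rate u* = s/(s+f) = 2.32/(2.32+18.5) = 0.111431.
Unemployed = u* × labor force = 0.111431 × 168.86 ≈ 18.82 million.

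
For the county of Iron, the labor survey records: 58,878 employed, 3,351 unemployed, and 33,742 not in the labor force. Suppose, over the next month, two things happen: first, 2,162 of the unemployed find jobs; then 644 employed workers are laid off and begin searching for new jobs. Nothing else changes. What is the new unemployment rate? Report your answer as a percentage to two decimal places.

New unemployment rate ≈ 2.95%.

Initially, labor force = 58,878 + 3,351 = 62,229, so u = 3,351/62,229 = 5.38%.
After the first change, unemployed falls and employed rises by 2,162; labor force unchanged → E = 61,040, U = 1,189, labor force = 62,229.
After the second change, employed falls and unemployed rises by 644; labor force unchanged → E = 60,396, U = 1,833, labor force = 62,229.
New unemployment rate = 1,833 / 62,229 = 2.95%.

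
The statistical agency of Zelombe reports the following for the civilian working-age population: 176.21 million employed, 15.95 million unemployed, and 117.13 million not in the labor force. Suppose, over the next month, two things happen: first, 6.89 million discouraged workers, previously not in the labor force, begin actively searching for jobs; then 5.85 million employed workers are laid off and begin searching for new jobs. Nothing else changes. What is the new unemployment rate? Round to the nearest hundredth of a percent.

Initially, labor force = 176.21 + 15.95 = 192.16 million, so u = 15.95/192.16 = 8.30%.
After the first change, unemployed and labor force both rise by 6.89 → E = 176.21, U = 22.84, labor force = 199.05 million.
After the second change, employed falls and unemployed rises by 5.85; labor force unchanged → E = 170.36, U = 28.69, labor force = 199.05 million.
New unemployment rate = 28.69 / 199.05 = 14.41%.

New unemployment rate ≈ 14.41%.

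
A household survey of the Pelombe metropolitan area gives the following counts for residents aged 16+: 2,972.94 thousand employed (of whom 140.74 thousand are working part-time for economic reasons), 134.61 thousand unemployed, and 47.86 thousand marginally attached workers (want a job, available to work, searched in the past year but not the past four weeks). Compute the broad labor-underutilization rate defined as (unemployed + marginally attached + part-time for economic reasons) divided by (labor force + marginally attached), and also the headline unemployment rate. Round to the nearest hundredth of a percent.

Broad underutilization rate ≈ 10.24%; headline unemployment rate ≈ 4.33%.

Labor force = 2,972.94 + 134.61 = 3,107.55 thousand.
Numerator = 134.61 + 47.86 + 140.74 = 323.21 thousand.
Denominator = 3,107.55 + 47.86 = 3,155.41 thousand.
Broad rate = 323.21 / 3,155.41 = 10.24%.
Headline unemployment rate = 134.61 / 3,107.55 = 4.33%.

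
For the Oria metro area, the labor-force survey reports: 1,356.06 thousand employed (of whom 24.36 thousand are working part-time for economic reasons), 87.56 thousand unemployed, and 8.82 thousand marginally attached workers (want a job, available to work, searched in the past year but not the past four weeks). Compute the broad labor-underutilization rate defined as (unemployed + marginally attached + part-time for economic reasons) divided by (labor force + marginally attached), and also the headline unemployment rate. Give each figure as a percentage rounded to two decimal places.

Broad underutilization rate ≈ 8.31%; headline unemployment rate ≈ 6.07%.

Labor force = 1,356.06 + 87.56 = 1,443.62 thousand.
Numerator = 87.56 + 8.82 + 24.36 = 120.74 thousand.
Denominator = 1,443.62 + 8.82 = 1,452.44 thousand.
Broad rate = 120.74 / 1,452.44 = 8.31%.
Headline unemployment rate = 87.56 / 1,443.62 = 6.07%.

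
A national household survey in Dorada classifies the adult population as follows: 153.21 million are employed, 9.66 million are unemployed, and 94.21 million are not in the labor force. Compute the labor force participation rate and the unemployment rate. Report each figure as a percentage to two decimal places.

Labor force = employed + unemployed = 153.21 + 9.66 = 162.87 million.
Working-age population = 162.87 + 94.21 = 257.08 million.
Unemployment rate = 9.66 / 162.87 = 5.93%.
Labor force participation rate = 162.87 / 257.08 = 63.35%.

Labor force participation rate ≈ 63.35%; unemployment rate ≈ 5.93%.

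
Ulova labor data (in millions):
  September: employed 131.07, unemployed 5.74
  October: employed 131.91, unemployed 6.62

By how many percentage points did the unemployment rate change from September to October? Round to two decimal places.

September: labor force = 131.07 + 5.74 = 136.81; u = 5.74/136.81 = 4.20%.
October: labor force = 131.91 + 6.62 = 138.53; u = 6.62/138.53 = 4.78%.
Change = 4.78% − 4.20% = +0.58 pp.

The unemployment rate changed by +0.58 percentage points.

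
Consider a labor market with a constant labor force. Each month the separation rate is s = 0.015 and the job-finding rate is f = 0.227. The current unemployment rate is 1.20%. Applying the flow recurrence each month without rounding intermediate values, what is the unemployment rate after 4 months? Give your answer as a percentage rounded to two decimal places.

Unemployment rate after four months ≈ 4.55%.

With a fixed labor force, u_{t+1} = u_t + s·(1−u_t) − f·u_t = u_t·(1−s−f) + s.
Here 1−s−f = 0.758 and s = 0.015.
u_1 = 0.012000 × 0.758 + 0.015 = 0.024096.
u_2 = 0.024096 × 0.758 + 0.015 = 0.033265.
u_3 = 0.033265 × 0.758 + 0.015 = 0.040215.
u_4 = 0.040215 × 0.758 + 0.015 = 0.045483.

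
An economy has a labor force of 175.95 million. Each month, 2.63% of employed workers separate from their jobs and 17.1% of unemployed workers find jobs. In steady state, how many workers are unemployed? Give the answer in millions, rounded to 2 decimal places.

About 23.45 million are unemployed in steady state.

Steady-state unemployment rate u* = s/(s+f) = 2.63/(2.63+17.1) = 0.133300.
Unemployed = u* × labor force = 0.133300 × 175.95 ≈ 23.45 million.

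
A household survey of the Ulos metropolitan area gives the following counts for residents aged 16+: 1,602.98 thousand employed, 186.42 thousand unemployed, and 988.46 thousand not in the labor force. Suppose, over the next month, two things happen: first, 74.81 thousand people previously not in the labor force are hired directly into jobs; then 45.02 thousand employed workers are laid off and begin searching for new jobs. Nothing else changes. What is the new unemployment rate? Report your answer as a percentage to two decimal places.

Initially, labor force = 1,602.98 + 186.42 = 1,789.40 thousand, so u = 186.42/1,789.40 = 10.42%.
After the first change, employed and labor force both rise by 74.81; unemployed unchanged → E = 1,677.79, U = 186.42, labor force = 1,864.21 thousand.
After the second change, employed falls and unemployed rises by 45.02; labor force unchanged → E = 1,632.77, U = 231.44, labor force = 1,864.21 thousand.
New unemployment rate = 231.44 / 1,864.21 = 12.41%.

New unemployment rate ≈ 12.41%.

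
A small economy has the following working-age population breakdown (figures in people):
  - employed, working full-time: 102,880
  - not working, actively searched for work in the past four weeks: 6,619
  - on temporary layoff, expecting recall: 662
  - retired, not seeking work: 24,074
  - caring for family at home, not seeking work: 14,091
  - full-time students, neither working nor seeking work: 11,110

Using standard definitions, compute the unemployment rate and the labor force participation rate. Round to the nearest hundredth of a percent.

Unemployment rate ≈ 6.61%; labor force participation rate ≈ 69.09%.

Employed = 102,880.
Unemployed = 6,619 + 662 = 7,281 (jobless and actively searching, or on temporary layoff).
Labor force = 102,880 + 7,281 = 110,161.
Not in labor force = 24,074 + 14,091 + 11,110 = 49,275 (those not working and not actively searching are outside the labor force).
Civilian working-age population = 110,161 + 49,275 = 159,436.
Unemployment rate = 7,281 / 110,161 = 6.61%.
Labor force participation rate = 110,161 / 159,436 = 69.09%.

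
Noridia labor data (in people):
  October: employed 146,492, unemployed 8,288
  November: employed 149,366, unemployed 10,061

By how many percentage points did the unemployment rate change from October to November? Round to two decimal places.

October: labor force = 146,492 + 8,288 = 154,780; u = 8,288/154,780 = 5.35%.
November: labor force = 149,366 + 10,061 = 159,427; u = 10,061/159,427 = 6.31%.
Change = 6.31% − 5.35% = +0.96 pp.

The unemployment rate changed by +0.96 percentage points.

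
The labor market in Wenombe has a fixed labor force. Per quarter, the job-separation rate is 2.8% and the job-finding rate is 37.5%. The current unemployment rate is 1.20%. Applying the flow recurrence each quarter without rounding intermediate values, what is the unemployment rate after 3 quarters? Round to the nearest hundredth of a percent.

With a fixed labor force, u_{t+1} = u_t + s·(1−u_t) − f·u_t = u_t·(1−s−f) + s.
Here 1−s−f = 0.597 and s = 0.028.
u_1 = 0.012000 × 0.597 + 0.028 = 0.035164.
u_2 = 0.035164 × 0.597 + 0.028 = 0.048993.
u_3 = 0.048993 × 0.597 + 0.028 = 0.057249.

Unemployment rate after three quarters ≈ 5.72%.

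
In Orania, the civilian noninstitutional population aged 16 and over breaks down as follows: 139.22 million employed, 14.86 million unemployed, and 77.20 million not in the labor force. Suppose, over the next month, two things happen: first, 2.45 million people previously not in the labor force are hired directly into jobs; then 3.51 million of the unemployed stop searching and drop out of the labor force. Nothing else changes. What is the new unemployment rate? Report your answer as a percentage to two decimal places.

New unemployment rate ≈ 7.42%.

Initially, labor force = 139.22 + 14.86 = 154.08 million, so u = 14.86/154.08 = 9.64%.
After the first change, employed and labor force both rise by 2.45; unemployed unchanged → E = 141.67, U = 14.86, labor force = 156.53 million.
After the second change, unemployed and labor force both fall by 3.51 → E = 141.67, U = 11.35, labor force = 153.02 million.
New unemployment rate = 11.35 / 153.02 = 7.42%.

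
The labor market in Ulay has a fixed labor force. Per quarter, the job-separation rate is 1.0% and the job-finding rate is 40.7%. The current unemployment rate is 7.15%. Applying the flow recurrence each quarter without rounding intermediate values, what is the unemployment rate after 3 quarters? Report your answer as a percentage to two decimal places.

With a fixed labor force, u_{t+1} = u_t + s·(1−u_t) − f·u_t = u_t·(1−s−f) + s.
Here 1−s−f = 0.583 and s = 0.010.
u_1 = 0.071500 × 0.583 + 0.010 = 0.051684.
u_2 = 0.051684 × 0.583 + 0.010 = 0.040132.
u_3 = 0.040132 × 0.583 + 0.010 = 0.033397.

Unemployment rate after three quarters ≈ 3.34%.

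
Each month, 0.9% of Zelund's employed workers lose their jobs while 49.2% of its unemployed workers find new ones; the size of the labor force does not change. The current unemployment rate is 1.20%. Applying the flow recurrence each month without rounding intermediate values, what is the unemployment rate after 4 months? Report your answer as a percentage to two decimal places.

With a fixed labor force, u_{t+1} = u_t + s·(1−u_t) − f·u_t = u_t·(1−s−f) + s.
Here 1−s−f = 0.499 and s = 0.009.
u_1 = 0.012000 × 0.499 + 0.009 = 0.014988.
u_2 = 0.014988 × 0.499 + 0.009 = 0.016479.
u_3 = 0.016479 × 0.499 + 0.009 = 0.017223.
u_4 = 0.017223 × 0.499 + 0.009 = 0.017594.

Unemployment rate after four months ≈ 1.76%.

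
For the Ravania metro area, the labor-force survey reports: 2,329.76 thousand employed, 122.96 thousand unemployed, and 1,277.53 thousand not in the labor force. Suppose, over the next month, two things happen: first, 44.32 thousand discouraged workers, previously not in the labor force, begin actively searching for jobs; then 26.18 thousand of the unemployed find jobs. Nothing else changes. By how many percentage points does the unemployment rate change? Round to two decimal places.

The unemployment rate changes by +0.64 percentage points.

Initially, labor force = 2,329.76 + 122.96 = 2,452.72 thousand, so u = 122.96/2,452.72 = 5.01%.
After the first change, unemployed and labor force both rise by 44.32 → E = 2,329.76, U = 167.28, labor force = 2,497.04 thousand.
After the second change, unemployed falls and employed rises by 26.18; labor force unchanged → E = 2,355.94, U = 141.10, labor force = 2,497.04 thousand.
New unemployment rate = 141.10 / 2,497.04 = 5.65%.
Change = 5.65% − 5.01% = +0.64 percentage points.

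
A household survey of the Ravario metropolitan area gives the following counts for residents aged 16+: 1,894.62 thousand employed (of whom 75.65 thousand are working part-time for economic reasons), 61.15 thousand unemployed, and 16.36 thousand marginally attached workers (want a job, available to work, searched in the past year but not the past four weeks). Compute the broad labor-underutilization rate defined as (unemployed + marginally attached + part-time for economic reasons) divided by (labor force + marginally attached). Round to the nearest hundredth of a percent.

Labor force = 1,894.62 + 61.15 = 1,955.77 thousand.
Numerator = 61.15 + 16.36 + 75.65 = 153.16 thousand.
Denominator = 1,955.77 + 16.36 = 1,972.13 thousand.
Broad rate = 153.16 / 1,972.13 = 7.77%.

Broad underutilization rate ≈ 7.77%.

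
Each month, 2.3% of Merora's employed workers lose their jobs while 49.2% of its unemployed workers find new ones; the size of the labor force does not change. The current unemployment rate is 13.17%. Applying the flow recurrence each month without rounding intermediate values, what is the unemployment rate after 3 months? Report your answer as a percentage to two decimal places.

With a fixed labor force, u_{t+1} = u_t + s·(1−u_t) − f·u_t = u_t·(1−s−f) + s.
Here 1−s−f = 0.485 and s = 0.023.
u_1 = 0.131700 × 0.485 + 0.023 = 0.086874.
u_2 = 0.086874 × 0.485 + 0.023 = 0.065134.
u_3 = 0.065134 × 0.485 + 0.023 = 0.054590.

Unemployment rate after three months ≈ 5.46%.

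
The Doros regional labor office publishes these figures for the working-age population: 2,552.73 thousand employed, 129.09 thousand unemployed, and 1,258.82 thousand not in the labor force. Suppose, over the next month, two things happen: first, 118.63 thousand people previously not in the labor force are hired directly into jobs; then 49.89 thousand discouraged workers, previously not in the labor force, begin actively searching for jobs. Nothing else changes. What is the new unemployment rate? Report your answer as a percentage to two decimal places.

Initially, labor force = 2,552.73 + 129.09 = 2,681.82 thousand, so u = 129.09/2,681.82 = 4.81%.
After the first change, employed and labor force both rise by 118.63; unemployed unchanged → E = 2,671.36, U = 129.09, labor force = 2,800.45 thousand.
After the second change, unemployed and labor force both rise by 49.89 → E = 2,671.36, U = 178.98, labor force = 2,850.34 thousand.
New unemployment rate = 178.98 / 2,850.34 = 6.28%.

New unemployment rate ≈ 6.28%.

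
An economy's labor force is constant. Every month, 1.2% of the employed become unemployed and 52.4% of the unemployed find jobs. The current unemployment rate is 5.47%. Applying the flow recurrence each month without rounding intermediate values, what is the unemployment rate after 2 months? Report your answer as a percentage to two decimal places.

Unemployment rate after two months ≈ 2.93%.

With a fixed labor force, u_{t+1} = u_t + s·(1−u_t) − f·u_t = u_t·(1−s−f) + s.
Here 1−s−f = 0.464 and s = 0.012.
u_1 = 0.054700 × 0.464 + 0.012 = 0.037381.
u_2 = 0.037381 × 0.464 + 0.012 = 0.029345.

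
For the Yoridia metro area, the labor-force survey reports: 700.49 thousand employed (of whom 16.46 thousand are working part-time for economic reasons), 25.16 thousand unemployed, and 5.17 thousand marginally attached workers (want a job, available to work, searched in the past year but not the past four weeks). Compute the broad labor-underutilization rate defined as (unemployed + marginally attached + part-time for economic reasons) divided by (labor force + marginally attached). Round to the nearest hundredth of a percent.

Broad underutilization rate ≈ 6.40%.

Labor force = 700.49 + 25.16 = 725.65 thousand.
Numerator = 25.16 + 5.17 + 16.46 = 46.79 thousand.
Denominator = 725.65 + 5.17 = 730.82 thousand.
Broad rate = 46.79 / 730.82 = 6.40%.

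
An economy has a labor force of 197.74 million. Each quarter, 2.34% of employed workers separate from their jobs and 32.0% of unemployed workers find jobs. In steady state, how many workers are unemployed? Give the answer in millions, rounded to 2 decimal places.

About 13.47 million are unemployed in steady state.

Steady-state unemployment rate u* = s/(s+f) = 2.34/(2.34+32.0) = 0.068142.
Unemployed = u* × labor force = 0.068142 × 197.74 ≈ 13.47 million.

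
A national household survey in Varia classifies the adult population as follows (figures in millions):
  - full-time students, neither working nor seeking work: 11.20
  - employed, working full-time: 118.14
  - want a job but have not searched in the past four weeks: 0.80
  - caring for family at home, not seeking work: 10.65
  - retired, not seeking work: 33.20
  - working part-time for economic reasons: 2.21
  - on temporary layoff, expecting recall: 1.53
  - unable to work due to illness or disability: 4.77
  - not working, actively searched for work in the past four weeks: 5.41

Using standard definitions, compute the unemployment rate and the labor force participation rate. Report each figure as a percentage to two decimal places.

Employed = 118.14 + 2.21 = 120.35 million (anyone who worked, including part-time for economic reasons, counts as employed).
Unemployed = 1.53 + 5.41 = 6.94 million (jobless and actively searching, or on temporary layoff).
Labor force = 120.35 + 6.94 = 127.29 million.
Not in labor force = 11.20 + 0.80 + 10.65 + 33.20 + 4.77 = 60.62 million (those not working and not actively searching are outside the labor force — including those who want a job but have given up searching).
Civilian working-age population = 127.29 + 60.62 = 187.91 million.
Unemployment rate = 6.94 / 127.29 = 5.45%.
Labor force participation rate = 127.29 / 187.91 = 67.74%.

Unemployment rate ≈ 5.45%; labor force participation rate ≈ 67.74%.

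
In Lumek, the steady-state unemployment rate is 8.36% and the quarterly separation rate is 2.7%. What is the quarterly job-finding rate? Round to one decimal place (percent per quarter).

Job-finding rate ≈ 29.6% per quarter.

From u* = s/(s+f): f = s·(1−u)/u.
f = 2.7 × (1 − 0.0836) / 0.0836 = 2.4743 / 0.0836 ≈ 29.6% per quarter.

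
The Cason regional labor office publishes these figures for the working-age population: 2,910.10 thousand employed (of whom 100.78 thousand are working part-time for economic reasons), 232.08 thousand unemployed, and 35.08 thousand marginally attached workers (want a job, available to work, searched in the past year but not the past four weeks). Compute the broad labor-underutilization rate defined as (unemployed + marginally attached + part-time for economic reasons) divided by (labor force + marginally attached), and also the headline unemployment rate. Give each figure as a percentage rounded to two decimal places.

Broad underutilization rate ≈ 11.58%; headline unemployment rate ≈ 7.39%.

Labor force = 2,910.10 + 232.08 = 3,142.18 thousand.
Numerator = 232.08 + 35.08 + 100.78 = 367.94 thousand.
Denominator = 3,142.18 + 35.08 = 3,177.26 thousand.
Broad rate = 367.94 / 3,177.26 = 11.58%.
Headline unemployment rate = 232.08 / 3,142.18 = 7.39%.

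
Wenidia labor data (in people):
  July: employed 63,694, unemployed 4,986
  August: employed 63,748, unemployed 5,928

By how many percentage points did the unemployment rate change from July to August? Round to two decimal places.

The unemployment rate changed by +1.25 percentage points.

July: labor force = 63,694 + 4,986 = 68,680; u = 4,986/68,680 = 7.26%.
August: labor force = 63,748 + 5,928 = 69,676; u = 5,928/69,676 = 8.51%.
Change = 8.51% − 7.26% = +1.25 pp.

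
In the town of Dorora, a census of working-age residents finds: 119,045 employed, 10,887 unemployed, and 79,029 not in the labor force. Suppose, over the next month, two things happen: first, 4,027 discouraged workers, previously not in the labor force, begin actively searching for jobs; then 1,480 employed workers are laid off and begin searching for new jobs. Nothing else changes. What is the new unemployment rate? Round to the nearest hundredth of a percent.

Initially, labor force = 119,045 + 10,887 = 129,932, so u = 10,887/129,932 = 8.38%.
After the first change, unemployed and labor force both rise by 4,027 → E = 119,045, U = 14,914, labor force = 133,959.
After the second change, employed falls and unemployed rises by 1,480; labor force unchanged → E = 117,565, U = 16,394, labor force = 133,959.
New unemployment rate = 16,394 / 133,959 = 12.24%.

New unemployment rate ≈ 12.24%.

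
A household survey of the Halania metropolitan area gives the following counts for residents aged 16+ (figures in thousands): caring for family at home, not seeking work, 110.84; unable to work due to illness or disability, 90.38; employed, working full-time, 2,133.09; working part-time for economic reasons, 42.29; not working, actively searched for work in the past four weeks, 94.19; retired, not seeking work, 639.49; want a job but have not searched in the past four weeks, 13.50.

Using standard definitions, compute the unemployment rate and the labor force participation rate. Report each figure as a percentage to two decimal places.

Employed = 2,133.09 + 42.29 = 2,175.38 thousand (anyone who worked, including part-time for economic reasons, counts as employed).
Unemployed = 94.19 thousand.
Labor force = 2,175.38 + 94.19 = 2,269.57 thousand.
Not in labor force = 110.84 + 90.38 + 639.49 + 13.50 = 854.21 thousand (those not working and not actively searching are outside the labor force — including those who want a job but have given up searching).
Civilian working-age population = 2,269.57 + 854.21 = 3,123.78 thousand.
Unemployment rate = 94.19 / 2,269.57 = 4.15%.
Labor force participation rate = 2,269.57 / 3,123.78 = 72.65%.

Unemployment rate ≈ 4.15%; labor force participation rate ≈ 72.65%.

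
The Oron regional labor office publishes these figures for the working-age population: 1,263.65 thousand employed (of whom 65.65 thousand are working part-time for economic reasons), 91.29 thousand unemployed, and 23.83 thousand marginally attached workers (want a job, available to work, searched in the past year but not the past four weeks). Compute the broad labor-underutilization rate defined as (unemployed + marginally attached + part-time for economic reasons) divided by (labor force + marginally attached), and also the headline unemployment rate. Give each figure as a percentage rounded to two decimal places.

Labor force = 1,263.65 + 91.29 = 1,354.94 thousand.
Numerator = 91.29 + 23.83 + 65.65 = 180.77 thousand.
Denominator = 1,354.94 + 23.83 = 1,378.77 thousand.
Broad rate = 180.77 / 1,378.77 = 13.11%.
Headline unemployment rate = 91.29 / 1,354.94 = 6.74%.

Broad underutilization rate ≈ 13.11%; headline unemployment rate ≈ 6.74%.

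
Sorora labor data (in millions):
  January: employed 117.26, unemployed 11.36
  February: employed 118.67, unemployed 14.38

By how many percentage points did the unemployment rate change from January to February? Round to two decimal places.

January: labor force = 117.26 + 11.36 = 128.62; u = 11.36/128.62 = 8.83%.
February: labor force = 118.67 + 14.38 = 133.05; u = 14.38/133.05 = 10.81%.
Change = 10.81% − 8.83% = +1.98 pp.

The unemployment rate changed by +1.98 percentage points.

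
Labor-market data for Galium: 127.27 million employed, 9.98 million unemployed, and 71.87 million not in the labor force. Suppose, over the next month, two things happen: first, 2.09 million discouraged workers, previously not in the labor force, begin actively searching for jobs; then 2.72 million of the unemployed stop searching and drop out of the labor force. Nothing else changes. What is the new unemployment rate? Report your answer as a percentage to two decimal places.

Initially, labor force = 127.27 + 9.98 = 137.25 million, so u = 9.98/137.25 = 7.27%.
After the first change, unemployed and labor force both rise by 2.09 → E = 127.27, U = 12.07, labor force = 139.34 million.
After the second change, unemployed and labor force both fall by 2.72 → E = 127.27, U = 9.35, labor force = 136.62 million.
New unemployment rate = 9.35 / 136.62 = 6.84%.

New unemployment rate ≈ 6.84%.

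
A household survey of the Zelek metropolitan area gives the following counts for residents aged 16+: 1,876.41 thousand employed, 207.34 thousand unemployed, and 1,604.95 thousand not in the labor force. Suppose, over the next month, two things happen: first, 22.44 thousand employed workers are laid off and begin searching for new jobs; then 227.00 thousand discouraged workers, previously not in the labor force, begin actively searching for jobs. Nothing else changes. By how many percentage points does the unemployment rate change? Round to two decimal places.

The unemployment rate changes by +9.82 percentage points.

Initially, labor force = 1,876.41 + 207.34 = 2,083.75 thousand, so u = 207.34/2,083.75 = 9.95%.
After the first change, employed falls and unemployed rises by 22.44; labor force unchanged → E = 1,853.97, U = 229.78, labor force = 2,083.75 thousand.
After the second change, unemployed and labor force both rise by 227.00 → E = 1,853.97, U = 456.78, labor force = 2,310.75 thousand.
New unemployment rate = 456.78 / 2,310.75 = 19.77%.
Change = 19.77% − 9.95% = +9.82 percentage points.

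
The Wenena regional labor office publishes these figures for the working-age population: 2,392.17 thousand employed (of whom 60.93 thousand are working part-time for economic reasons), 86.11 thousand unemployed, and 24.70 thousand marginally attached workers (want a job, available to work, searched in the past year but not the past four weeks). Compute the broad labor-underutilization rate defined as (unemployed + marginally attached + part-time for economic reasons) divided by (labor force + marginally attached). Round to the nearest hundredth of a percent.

Broad underutilization rate ≈ 6.86%.

Labor force = 2,392.17 + 86.11 = 2,478.28 thousand.
Numerator = 86.11 + 24.70 + 60.93 = 171.74 thousand.
Denominator = 2,478.28 + 24.70 = 2,502.98 thousand.
Broad rate = 171.74 / 2,502.98 = 6.86%.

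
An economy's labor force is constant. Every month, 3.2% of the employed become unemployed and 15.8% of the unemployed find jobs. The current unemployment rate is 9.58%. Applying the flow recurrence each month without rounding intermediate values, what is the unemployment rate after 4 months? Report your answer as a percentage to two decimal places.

Unemployment rate after four months ≈ 13.72%.

With a fixed labor force, u_{t+1} = u_t + s·(1−u_t) − f·u_t = u_t·(1−s−f) + s.
Here 1−s−f = 0.810 and s = 0.032.
u_1 = 0.095800 × 0.810 + 0.032 = 0.109598.
u_2 = 0.109598 × 0.810 + 0.032 = 0.120774.
u_3 = 0.120774 × 0.810 + 0.032 = 0.129827.
u_4 = 0.129827 × 0.810 + 0.032 = 0.137160.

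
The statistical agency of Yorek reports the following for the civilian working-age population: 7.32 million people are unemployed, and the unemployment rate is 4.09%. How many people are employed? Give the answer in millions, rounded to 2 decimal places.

About 171.65 million are employed.

Labor force = U / u = 7.32 / 0.0409 ≈ 178.97 million.
Employed = labor force − unemployed = 178.97 − 7.32 = 171.65 million.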